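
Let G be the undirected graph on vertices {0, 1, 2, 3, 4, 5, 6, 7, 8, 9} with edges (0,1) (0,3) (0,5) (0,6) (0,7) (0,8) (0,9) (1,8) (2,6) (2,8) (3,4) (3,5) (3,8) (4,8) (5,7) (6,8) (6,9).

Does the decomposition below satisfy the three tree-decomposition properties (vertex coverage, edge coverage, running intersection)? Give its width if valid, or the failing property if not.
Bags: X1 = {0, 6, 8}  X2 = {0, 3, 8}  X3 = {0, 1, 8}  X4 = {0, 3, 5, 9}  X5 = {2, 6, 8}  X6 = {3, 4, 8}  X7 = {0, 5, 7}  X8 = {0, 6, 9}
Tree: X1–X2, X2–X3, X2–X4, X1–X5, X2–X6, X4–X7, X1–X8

A tree decomposition must satisfy three properties: every vertex lies in some bag; for every edge, both endpoints lie together in some bag; and for every vertex, the bags containing it form a connected subtree. Here bags containing vertex 9 are not connected in the tree, so the decomposition is invalid.

No — bags containing vertex 9 are not connected in the tree.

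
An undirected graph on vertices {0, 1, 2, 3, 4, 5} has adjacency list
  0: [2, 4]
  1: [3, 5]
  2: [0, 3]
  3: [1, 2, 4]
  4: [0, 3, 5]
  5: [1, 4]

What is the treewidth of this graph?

2

A width-2 tree decomposition is:
Bags: B1 = {1, 4, 5}  B2 = {1, 3, 4}  B3 = {0, 3, 4}  B4 = {0, 2, 3}
Tree: B1–B2, B2–B3, B3–B4
Each bag holds 3 vertices, so the decomposition has width 2, which upper-bounds the treewidth. The edges 5–1–3–4–5 form a cycle, so G is not a tree and its treewidth is at least 2. Hence tw(G) = 2 exactly.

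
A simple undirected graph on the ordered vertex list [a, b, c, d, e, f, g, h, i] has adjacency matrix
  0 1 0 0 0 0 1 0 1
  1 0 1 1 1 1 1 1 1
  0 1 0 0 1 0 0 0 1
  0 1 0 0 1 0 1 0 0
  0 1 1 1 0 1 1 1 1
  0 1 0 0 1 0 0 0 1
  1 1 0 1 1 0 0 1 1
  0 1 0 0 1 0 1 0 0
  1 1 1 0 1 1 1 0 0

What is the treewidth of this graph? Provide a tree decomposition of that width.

Every bag has size at most 4, so the width is 4 − 1 = 3 and tw(G) ≤ 3. Conversely, {b, d, e, g} is a clique of size 4, and the vertices of any clique must share a bag in every tree decomposition; so some bag has ≥ 4 vertices and tw(G) ≥ 3. Therefore the treewidth is 3.

Treewidth 3.
One such decomposition:
Bags: B1 = {b, d, e, g}  B2 = {b, e, g, h}  B3 = {b, e, g, i}  B4 = {a, b, g, i}  B5 = {b, c, e, i}  B6 = {b, e, f, i}
Tree: B1–B2, B2–B3, B3–B4, B3–B5, B3–B6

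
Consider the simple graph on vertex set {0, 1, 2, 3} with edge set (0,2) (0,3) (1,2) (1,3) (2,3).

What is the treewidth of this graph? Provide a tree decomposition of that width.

The largest bag has 3 vertices, giving width 2; this decomposition certifies tw(G) ≤ 2. For the lower bound, the 3 vertices {0, 2, 3} are pairwise adjacent, and any tree decomposition puts a clique entirely inside one bag — forcing width ≥ 2. Combining the bounds, tw(G) = 2.

Treewidth 2.
One optimal decomposition is:
Bags: B1 = {0, 2, 3}  B2 = {1, 2, 3}
Tree: B1–B2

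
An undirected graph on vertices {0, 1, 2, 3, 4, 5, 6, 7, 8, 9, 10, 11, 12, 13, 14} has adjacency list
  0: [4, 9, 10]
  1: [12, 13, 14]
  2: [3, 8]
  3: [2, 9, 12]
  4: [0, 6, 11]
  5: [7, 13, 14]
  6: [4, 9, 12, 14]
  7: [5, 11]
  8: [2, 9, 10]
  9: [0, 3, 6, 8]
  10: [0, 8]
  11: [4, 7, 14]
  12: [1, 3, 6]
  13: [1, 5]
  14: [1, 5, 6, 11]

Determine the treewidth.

3

A width-3 tree decomposition is:
Bags: B1 = {0, 2, 8, 10}  B2 = {0, 2, 8, 9}  B3 = {0, 2, 3, 9}  B4 = {0, 3, 4, 9}  B5 = {3, 4, 6, 9}  B6 = {3, 4, 6, 12}  B7 = {4, 6, 11, 12}  B8 = {6, 11, 12, 14}  B9 = {1, 11, 12, 14}  B10 = {1, 7, 11, 14}  B11 = {1, 5, 7, 14}  B12 = {1, 5, 7, 13}
Tree: B1–B2, B2–B3, B3–B4, B4–B5, B5–B6, B6–B7, B7–B8, B8–B9, B9–B10, B10–B11, B11–B12
Every bag has size at most 4, so the width is 4 − 1 = 3 and tw(G) ≤ 3. For the lower bound: the 4 vertex sets {2,8,10}, {0}, {9}, {3,4,6,12} are disjoint, each induces a connected subgraph, and every pair is joined by at least one edge of G. Contracting each set to a single vertex therefore yields K_{4} as a minor, and since treewidth is minor-monotone, tw(G) ≥ tw(K_{4}) = 3. Therefore the treewidth is 3.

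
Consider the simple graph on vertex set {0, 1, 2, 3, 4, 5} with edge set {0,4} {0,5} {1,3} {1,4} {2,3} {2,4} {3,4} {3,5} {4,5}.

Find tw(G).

A width-2 tree decomposition is:
Bags: B1 = {3, 4, 5}  B2 = {1, 3, 4}  B3 = {2, 3, 4}  B4 = {0, 4, 5}
Tree: B1–B2, B2–B3, B1–B4
Every bag has size at most 3, so the width is 3 − 1 = 2 and tw(G) ≤ 2. On the other hand G contains the 3-clique {0, 4, 5}. A clique must lie in a single bag of any decomposition, so no decomposition can have width below 2. Combining the bounds, tw(G) = 2.

2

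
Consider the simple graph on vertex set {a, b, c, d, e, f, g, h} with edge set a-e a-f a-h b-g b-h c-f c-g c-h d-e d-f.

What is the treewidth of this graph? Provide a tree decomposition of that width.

Treewidth 2.
One such decomposition:
Bags: B1 = {b, g, h}  B2 = {c, g, h}  B3 = {a, c, h}  B4 = {a, c, f}  B5 = {a, e, f}  B6 = {d, e, f}
Tree: B1–B2, B2–B3, B3–B4, B4–B5, B5–B6

The largest bag has 3 vertices, giving width 2; this decomposition certifies tw(G) ≤ 2. The edges b–g–c–h–b form a cycle, so G is not a tree and its treewidth is at least 2. Hence tw(G) = 2 exactly.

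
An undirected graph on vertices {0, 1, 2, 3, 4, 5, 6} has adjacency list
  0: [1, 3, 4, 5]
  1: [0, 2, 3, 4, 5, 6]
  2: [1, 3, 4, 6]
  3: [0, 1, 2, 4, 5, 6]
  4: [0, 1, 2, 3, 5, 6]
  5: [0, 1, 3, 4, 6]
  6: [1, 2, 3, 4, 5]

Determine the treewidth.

4

A width-4 tree decomposition is:
Bags: B1 = {0, 1, 3, 4, 5}  B2 = {1, 3, 4, 5, 6}  B3 = {1, 2, 3, 4, 6}
Tree: B1–B2, B2–B3
Every bag has size at most 5, so the width is 5 − 1 = 4 and tw(G) ≤ 4. Conversely, {1, 2, 3, 4, 6} is a clique of size 5, and the vertices of any clique must share a bag in every tree decomposition; so some bag has ≥ 5 vertices and tw(G) ≥ 4. Hence tw(G) = 4 exactly.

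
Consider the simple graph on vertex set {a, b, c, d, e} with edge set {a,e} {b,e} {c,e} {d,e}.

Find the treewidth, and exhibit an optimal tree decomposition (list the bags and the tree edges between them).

The largest bag has 2 vertices, giving width 1; this decomposition certifies tw(G) ≤ 1. Any graph with an edge has treewidth ≥ 1, and G has the edge b–e. The upper and lower bounds meet at 1, so that is the treewidth.

Treewidth 1.
One optimal decomposition is:
Bags: B1 = {b, e}  B2 = {c, e}  B3 = {a, e}  B4 = {d, e}
Tree: B1–B2, B2–B3, B3–B4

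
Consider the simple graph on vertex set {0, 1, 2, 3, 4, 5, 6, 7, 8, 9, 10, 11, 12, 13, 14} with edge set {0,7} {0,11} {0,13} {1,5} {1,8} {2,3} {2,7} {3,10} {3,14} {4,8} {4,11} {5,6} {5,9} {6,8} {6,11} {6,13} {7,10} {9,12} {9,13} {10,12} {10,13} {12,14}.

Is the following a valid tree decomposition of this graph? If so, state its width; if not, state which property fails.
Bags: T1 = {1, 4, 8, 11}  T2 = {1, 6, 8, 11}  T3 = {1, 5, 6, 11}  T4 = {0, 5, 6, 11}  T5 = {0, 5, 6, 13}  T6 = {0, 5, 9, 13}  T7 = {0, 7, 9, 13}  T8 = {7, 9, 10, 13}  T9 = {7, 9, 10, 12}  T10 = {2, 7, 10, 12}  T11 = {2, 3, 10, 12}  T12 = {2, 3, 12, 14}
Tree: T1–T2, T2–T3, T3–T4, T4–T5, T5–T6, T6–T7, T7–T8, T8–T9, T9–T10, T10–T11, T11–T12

Yes; width 3.

Every vertex of G appears in some bag (union = {0, 1, 2, 3, 4, 5, 6, 7, 8, 9, 10, 11, 12, 13, 14}); every edge is covered by a bag; and for each vertex v the set of bags containing v is connected in the bag tree. The decomposition is therefore valid. The largest bag has 4 vertices, so the width is 3.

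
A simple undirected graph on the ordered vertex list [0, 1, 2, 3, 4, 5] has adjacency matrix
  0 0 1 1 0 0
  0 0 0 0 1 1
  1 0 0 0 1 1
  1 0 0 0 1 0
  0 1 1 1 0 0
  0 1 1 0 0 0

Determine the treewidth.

A width-2 tree decomposition is:
Bags: B1 = {1, 4, 5}  B2 = {2, 4, 5}  B3 = {2, 3, 4}  B4 = {0, 2, 3}
Tree: B1–B2, B2–B3, B3–B4
Every bag has size at most 3, so the width is 3 − 1 = 2 and tw(G) ≤ 2. The edges 1–5–2–4–1 form a cycle, so G is not a tree and its treewidth is at least 2. Therefore the treewidth is 2.

2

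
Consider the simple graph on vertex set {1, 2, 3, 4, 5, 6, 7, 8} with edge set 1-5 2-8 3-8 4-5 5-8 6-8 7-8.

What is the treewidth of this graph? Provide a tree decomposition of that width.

Treewidth 1.
Bags: B1 = {5, 8}  B2 = {1, 5}  B3 = {6, 8}  B4 = {4, 5}  B5 = {2, 8}  B6 = {3, 8}  B7 = {7, 8}
Tree: B1–B2, B1–B3, B2–B4, B3–B5, B5–B6, B3–B7

Each bag holds 2 vertices, so the decomposition has width 1, which upper-bounds the treewidth. G has an edge, so its treewidth is at least 1. Combining the bounds, tw(G) = 1.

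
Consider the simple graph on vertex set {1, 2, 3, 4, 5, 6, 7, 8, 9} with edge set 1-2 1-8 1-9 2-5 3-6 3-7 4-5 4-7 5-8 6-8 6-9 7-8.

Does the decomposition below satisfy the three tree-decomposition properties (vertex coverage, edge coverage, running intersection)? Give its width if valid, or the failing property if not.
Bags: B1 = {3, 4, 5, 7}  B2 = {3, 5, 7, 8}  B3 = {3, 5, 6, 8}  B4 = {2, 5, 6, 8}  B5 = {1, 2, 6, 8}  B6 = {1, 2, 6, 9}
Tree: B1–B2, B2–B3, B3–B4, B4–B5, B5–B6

Vertex coverage: the bags together contain {1, 2, 3, 4, 5, 6, 7, 8, 9}, the full vertex set. Edge coverage: each edge of G has both endpoints in at least one bag. Running intersection: for every vertex, the bags containing it form a connected subtree. All three properties hold, so this is a valid tree decomposition of width max|bag| − 1 = 3, and hence tw(G) ≤ 3.

Yes; width 3.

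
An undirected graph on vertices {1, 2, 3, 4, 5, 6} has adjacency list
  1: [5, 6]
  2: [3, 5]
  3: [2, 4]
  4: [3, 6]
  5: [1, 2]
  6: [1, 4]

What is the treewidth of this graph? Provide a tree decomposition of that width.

Treewidth 2.
One optimal decomposition is:
Bags: B1 = {2, 3, 4}  B2 = {2, 4, 6}  B3 = {1, 2, 6}  B4 = {1, 2, 5}
Tree: B1–B2, B2–B3, B3–B4

Each bag holds 3 vertices, so the decomposition has width 2, which upper-bounds the treewidth. Since 2–3–4–6–1–5–2 is a cycle in G, G is not acyclic. Forests are exactly the graphs of treewidth ≤ 1, so tw(G) ≥ 2. Therefore the treewidth is 2.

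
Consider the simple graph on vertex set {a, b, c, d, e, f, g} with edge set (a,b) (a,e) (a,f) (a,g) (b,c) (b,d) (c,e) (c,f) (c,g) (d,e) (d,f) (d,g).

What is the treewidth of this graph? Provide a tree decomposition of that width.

Every bag has size at most 4, so the width is 4 − 1 = 3 and tw(G) ≤ 3. For the lower bound: the 4 vertex sets {d,e}, {c,f}, {a}, {b} are disjoint, each induces a connected subgraph, and every pair is joined by at least one edge of G. Contracting each set to a single vertex therefore yields K_{4} as a minor, and since treewidth is minor-monotone, tw(G) ≥ tw(K_{4}) = 3. The upper and lower bounds meet at 3, so that is the treewidth.

Treewidth 3.
Bags: B1 = {a, c, d, e}  B2 = {a, c, d, f}  B3 = {a, b, c, d}  B4 = {a, c, d, g}
Tree: B1–B2, B2–B3, B3–B4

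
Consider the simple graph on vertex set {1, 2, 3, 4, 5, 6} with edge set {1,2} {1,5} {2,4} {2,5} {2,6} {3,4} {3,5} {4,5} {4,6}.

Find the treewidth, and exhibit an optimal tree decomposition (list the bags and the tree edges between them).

Treewidth 2.
One such decomposition:
Bags: B1 = {2, 4, 6}  B2 = {2, 4, 5}  B3 = {3, 4, 5}  B4 = {1, 2, 5}
Tree: B1–B2, B2–B3, B2–B4

Every bag has size at most 3, so the width is 3 − 1 = 2 and tw(G) ≤ 2. On the other hand G contains the 3-clique {1, 2, 5}. A clique must lie in a single bag of any decomposition, so no decomposition can have width below 2. Therefore the treewidth is 2.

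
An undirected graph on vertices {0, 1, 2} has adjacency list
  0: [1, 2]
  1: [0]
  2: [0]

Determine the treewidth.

1

A width-1 tree decomposition is:
Bags: B1 = {0, 2}  B2 = {0, 1}
Tree: B1–B2
Every bag has size at most 2, so the width is 2 − 1 = 1 and tw(G) ≤ 1. G has an edge, so its treewidth is at least 1. The upper and lower bounds meet at 1, so that is the treewidth.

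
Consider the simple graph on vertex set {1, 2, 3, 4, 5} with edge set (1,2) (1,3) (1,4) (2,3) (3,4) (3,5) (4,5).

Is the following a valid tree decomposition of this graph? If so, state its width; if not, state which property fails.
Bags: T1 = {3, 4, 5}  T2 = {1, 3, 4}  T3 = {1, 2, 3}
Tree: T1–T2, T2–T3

Checking the three conditions: (i) the bags cover all of {1, 2, 3, 4, 5}; (ii) for each edge, some bag contains both endpoints; (iii) the bags containing any fixed vertex form a subtree. All hold, so the decomposition is valid with width 3 − 1 = 2.

Yes; width 2.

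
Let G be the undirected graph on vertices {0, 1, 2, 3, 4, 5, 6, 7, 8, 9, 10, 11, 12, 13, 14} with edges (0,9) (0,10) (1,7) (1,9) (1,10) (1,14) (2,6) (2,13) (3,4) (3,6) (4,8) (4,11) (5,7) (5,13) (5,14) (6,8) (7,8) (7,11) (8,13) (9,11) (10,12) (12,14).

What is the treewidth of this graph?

3

A width-3 tree decomposition is:
Bags: B1 = {0, 10, 12, 14}  B2 = {0, 1, 10, 14}  B3 = {0, 1, 9, 14}  B4 = {1, 5, 9, 14}  B5 = {1, 5, 7, 9}  B6 = {5, 7, 9, 11}  B7 = {5, 7, 11, 13}  B8 = {7, 8, 11, 13}  B9 = {4, 8, 11, 13}  B10 = {2, 4, 8, 13}  B11 = {2, 4, 6, 8}  B12 = {2, 3, 4, 6}
Tree: B1–B2, B2–B3, B3–B4, B4–B5, B5–B6, B6–B7, B7–B8, B8–B9, B9–B10, B10–B11, B11–B12
Every bag has size at most 4, so the width is 4 − 1 = 3 and tw(G) ≤ 3. For the lower bound: the 4 vertex sets {0,10,12}, {14}, {1}, {5,7,9,11} are disjoint, each induces a connected subgraph, and every pair is joined by at least one edge of G. Contracting each set to a single vertex therefore yields K_{4} as a minor, and since treewidth is minor-monotone, tw(G) ≥ tw(K_{4}) = 3. Therefore the treewidth is 3.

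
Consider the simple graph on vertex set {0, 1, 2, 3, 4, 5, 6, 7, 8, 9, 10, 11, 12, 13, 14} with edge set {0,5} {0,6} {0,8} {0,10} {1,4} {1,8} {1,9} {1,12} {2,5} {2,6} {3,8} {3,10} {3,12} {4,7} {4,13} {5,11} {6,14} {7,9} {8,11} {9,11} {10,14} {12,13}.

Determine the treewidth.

3

A width-3 tree decomposition is:
Bags: B1 = {2, 5, 6, 14}  B2 = {0, 5, 6, 14}  B3 = {0, 5, 10, 14}  B4 = {0, 5, 10, 11}  B5 = {0, 8, 10, 11}  B6 = {3, 8, 10, 11}  B7 = {3, 8, 9, 11}  B8 = {1, 3, 8, 9}  B9 = {1, 3, 9, 12}  B10 = {1, 7, 9, 12}  B11 = {1, 4, 7, 12}  B12 = {4, 7, 12, 13}
Tree: B1–B2, B2–B3, B3–B4, B4–B5, B5–B6, B6–B7, B7–B8, B8–B9, B9–B10, B10–B11, B11–B12
The largest bag has 4 vertices, giving width 3; this decomposition certifies tw(G) ≤ 3. For the lower bound: the 4 vertex sets {2,6,14}, {5}, {0}, {3,8,10,11} are disjoint, each induces a connected subgraph, and every pair is joined by at least one edge of G. Contracting each set to a single vertex therefore yields K_{4} as a minor, and since treewidth is minor-monotone, tw(G) ≥ tw(K_{4}) = 3. The upper and lower bounds meet at 3, so that is the treewidth.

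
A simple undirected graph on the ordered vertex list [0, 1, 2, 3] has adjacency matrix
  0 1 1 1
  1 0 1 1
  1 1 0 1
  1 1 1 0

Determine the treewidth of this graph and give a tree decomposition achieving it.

A single bag containing all 4 vertices is trivially a valid decomposition of width 3. Conversely, {0, 1, 2, 3} is a clique of size 4, and the vertices of any clique must share a bag in every tree decomposition; so some bag has ≥ 4 vertices and tw(G) ≥ 3. Therefore the treewidth is 3.

Treewidth 3.
One such decomposition:
Bags: B1 = {0, 1, 2, 3}
Tree: (single bag)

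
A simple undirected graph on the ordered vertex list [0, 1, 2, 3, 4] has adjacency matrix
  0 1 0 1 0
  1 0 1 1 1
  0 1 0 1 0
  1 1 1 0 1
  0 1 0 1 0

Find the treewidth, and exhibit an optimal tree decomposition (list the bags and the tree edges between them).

Every bag has size at most 3, so the width is 3 − 1 = 2 and tw(G) ≤ 2. On the other hand G contains the 3-clique {0, 1, 3}. A clique must lie in a single bag of any decomposition, so no decomposition can have width below 2. Hence tw(G) = 2 exactly.

Treewidth 2.
One optimal decomposition is:
Bags: B1 = {1, 2, 3}  B2 = {0, 1, 3}  B3 = {1, 3, 4}
Tree: B1–B2, B2–B3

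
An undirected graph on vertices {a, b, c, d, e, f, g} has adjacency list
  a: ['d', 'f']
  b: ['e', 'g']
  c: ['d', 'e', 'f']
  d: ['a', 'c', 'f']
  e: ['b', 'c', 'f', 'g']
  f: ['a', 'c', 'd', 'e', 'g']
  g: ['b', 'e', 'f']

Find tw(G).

A width-2 tree decomposition is:
Bags: B1 = {c, e, f}  B2 = {c, d, f}  B3 = {e, f, g}  B4 = {a, d, f}  B5 = {b, e, g}
Tree: B1–B2, B1–B3, B2–B4, B3–B5
Each bag holds 3 vertices, so the decomposition has width 2, which upper-bounds the treewidth. Conversely, {c, d, f} is a clique of size 3, and the vertices of any clique must share a bag in every tree decomposition; so some bag has ≥ 3 vertices and tw(G) ≥ 2. Hence tw(G) = 2 exactly.

2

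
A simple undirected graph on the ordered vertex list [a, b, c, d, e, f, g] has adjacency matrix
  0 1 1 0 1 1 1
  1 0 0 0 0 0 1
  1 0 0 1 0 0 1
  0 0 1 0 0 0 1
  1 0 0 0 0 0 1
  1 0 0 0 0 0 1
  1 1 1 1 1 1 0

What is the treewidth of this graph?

A width-2 tree decomposition is:
Bags: B1 = {a, f, g}  B2 = {a, e, g}  B3 = {a, c, g}  B4 = {a, b, g}  B5 = {c, d, g}
Tree: B1–B2, B1–B3, B2–B4, B3–B5
Every bag has size at most 3, so the width is 3 − 1 = 2 and tw(G) ≤ 2. Conversely, {c, d, g} is a clique of size 3, and the vertices of any clique must share a bag in every tree decomposition; so some bag has ≥ 3 vertices and tw(G) ≥ 2. The upper and lower bounds meet at 2, so that is the treewidth.

2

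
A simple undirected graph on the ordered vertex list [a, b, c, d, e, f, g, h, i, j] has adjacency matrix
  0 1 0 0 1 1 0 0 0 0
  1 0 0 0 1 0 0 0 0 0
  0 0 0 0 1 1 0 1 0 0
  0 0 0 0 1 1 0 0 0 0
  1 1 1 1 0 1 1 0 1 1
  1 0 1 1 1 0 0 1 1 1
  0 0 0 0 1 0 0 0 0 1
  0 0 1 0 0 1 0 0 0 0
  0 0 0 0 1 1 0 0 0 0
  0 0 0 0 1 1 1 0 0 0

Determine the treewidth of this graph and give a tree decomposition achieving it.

Treewidth 2.
Bags: B1 = {a, e, f}  B2 = {d, e, f}  B3 = {e, f, i}  B4 = {e, f, j}  B5 = {e, g, j}  B6 = {a, b, e}  B7 = {c, e, f}  B8 = {c, f, h}
Tree: B1–B2, B2–B3, B2–B4, B4–B5, B1–B6, B2–B7, B7–B8

The largest bag has 3 vertices, giving width 2; this decomposition certifies tw(G) ≤ 2. For the lower bound, the 3 vertices {e, g, j} are pairwise adjacent, and any tree decomposition puts a clique entirely inside one bag — forcing width ≥ 2. The upper and lower bounds meet at 2, so that is the treewidth.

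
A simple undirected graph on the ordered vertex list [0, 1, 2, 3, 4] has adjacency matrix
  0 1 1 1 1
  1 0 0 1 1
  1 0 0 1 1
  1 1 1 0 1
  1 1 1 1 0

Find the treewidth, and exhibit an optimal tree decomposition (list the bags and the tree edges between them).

Treewidth 3.
Bags: B1 = {0, 2, 3, 4}  B2 = {0, 1, 3, 4}
Tree: B1–B2

The largest bag has 4 vertices, giving width 3; this decomposition certifies tw(G) ≤ 3. On the other hand G contains the 4-clique {0, 1, 3, 4}. A clique must lie in a single bag of any decomposition, so no decomposition can have width below 3. Therefore the treewidth is 3.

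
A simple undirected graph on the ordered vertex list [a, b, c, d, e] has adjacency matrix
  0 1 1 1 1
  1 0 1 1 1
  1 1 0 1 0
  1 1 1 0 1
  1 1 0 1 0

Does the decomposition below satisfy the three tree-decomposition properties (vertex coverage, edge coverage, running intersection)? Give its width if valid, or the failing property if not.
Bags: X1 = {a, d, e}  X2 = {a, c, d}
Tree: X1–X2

No — vertex b appears in no bag.

A tree decomposition must satisfy three properties: every vertex lies in some bag; for every edge, both endpoints lie together in some bag; and for every vertex, the bags containing it form a connected subtree. Here vertex b appears in no bag, so the decomposition is invalid.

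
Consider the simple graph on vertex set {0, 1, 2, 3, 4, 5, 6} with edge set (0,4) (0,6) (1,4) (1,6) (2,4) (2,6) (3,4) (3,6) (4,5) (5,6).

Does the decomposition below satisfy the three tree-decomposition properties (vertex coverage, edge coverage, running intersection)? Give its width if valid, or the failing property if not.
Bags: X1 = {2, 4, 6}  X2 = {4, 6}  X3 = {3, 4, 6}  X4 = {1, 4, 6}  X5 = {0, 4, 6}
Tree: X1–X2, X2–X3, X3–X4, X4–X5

A tree decomposition must satisfy three properties: every vertex lies in some bag; for every edge, both endpoints lie together in some bag; and for every vertex, the bags containing it form a connected subtree. Here vertex 5 appears in no bag, so the decomposition is invalid.

No — vertex 5 appears in no bag.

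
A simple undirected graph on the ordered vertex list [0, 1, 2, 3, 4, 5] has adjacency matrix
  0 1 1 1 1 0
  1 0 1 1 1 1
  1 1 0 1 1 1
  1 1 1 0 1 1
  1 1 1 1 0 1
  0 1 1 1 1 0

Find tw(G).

A width-4 tree decomposition is:
Bags: B1 = {0, 1, 2, 3, 4}  B2 = {1, 2, 3, 4, 5}
Tree: B1–B2
Each bag holds 5 vertices, so the decomposition has width 4, which upper-bounds the treewidth. For the lower bound, the 5 vertices {0, 1, 2, 3, 4} are pairwise adjacent, and any tree decomposition puts a clique entirely inside one bag — forcing width ≥ 4. The upper and lower bounds meet at 4, so that is the treewidth.

4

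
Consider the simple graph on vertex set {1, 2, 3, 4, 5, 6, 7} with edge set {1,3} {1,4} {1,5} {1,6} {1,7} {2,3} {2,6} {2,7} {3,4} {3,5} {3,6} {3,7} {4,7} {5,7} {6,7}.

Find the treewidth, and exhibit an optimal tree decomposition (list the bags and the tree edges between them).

Treewidth 3.
One optimal decomposition is:
Bags: B1 = {1, 3, 6, 7}  B2 = {1, 3, 4, 7}  B3 = {1, 3, 5, 7}  B4 = {2, 3, 6, 7}
Tree: B1–B2, B2–B3, B1–B4

Each bag holds 4 vertices, so the decomposition has width 3, which upper-bounds the treewidth. On the other hand G contains the 4-clique {1, 3, 4, 7}. A clique must lie in a single bag of any decomposition, so no decomposition can have width below 3. Combining the bounds, tw(G) = 3.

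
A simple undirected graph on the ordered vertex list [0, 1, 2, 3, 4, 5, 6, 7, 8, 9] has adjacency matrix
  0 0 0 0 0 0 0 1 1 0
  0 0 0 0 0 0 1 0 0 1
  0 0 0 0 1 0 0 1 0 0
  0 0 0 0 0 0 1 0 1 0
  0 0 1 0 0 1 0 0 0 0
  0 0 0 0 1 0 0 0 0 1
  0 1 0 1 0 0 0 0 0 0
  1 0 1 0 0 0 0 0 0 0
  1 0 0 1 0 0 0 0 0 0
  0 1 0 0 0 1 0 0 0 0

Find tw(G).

A width-2 tree decomposition is:
Bags: B1 = {1, 3, 6}  B2 = {1, 3, 8}  B3 = {0, 1, 8}  B4 = {0, 1, 7}  B5 = {1, 2, 7}  B6 = {1, 2, 4}  B7 = {1, 4, 5}  B8 = {1, 5, 9}
Tree: B1–B2, B2–B3, B3–B4, B4–B5, B5–B6, B6–B7, B7–B8
Each bag holds 3 vertices, so the decomposition has width 2, which upper-bounds the treewidth. For the lower bound, G contains the cycle 1–6–3–8–0–7–2–4–5–9–1, so G is not a forest; only forests have treewidth ≤ 1, hence tw(G) ≥ 2. Hence tw(G) = 2 exactly.

2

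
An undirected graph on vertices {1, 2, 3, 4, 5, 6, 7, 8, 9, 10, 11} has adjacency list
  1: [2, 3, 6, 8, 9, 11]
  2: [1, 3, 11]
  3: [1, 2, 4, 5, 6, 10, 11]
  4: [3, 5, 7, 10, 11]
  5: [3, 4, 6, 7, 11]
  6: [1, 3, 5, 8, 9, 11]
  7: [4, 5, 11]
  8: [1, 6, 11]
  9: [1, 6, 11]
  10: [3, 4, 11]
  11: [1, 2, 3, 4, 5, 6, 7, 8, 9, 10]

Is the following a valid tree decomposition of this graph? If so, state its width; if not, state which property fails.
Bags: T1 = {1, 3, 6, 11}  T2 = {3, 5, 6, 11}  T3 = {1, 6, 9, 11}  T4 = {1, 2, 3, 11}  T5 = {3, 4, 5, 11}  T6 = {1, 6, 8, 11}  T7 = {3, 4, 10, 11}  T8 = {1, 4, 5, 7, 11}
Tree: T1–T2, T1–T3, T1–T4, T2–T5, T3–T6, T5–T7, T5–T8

No — bags containing vertex 1 are not connected in the tree.

A tree decomposition must satisfy three properties: every vertex lies in some bag; for every edge, both endpoints lie together in some bag; and for every vertex, the bags containing it form a connected subtree. Here bags containing vertex 1 are not connected in the tree, so the decomposition is invalid.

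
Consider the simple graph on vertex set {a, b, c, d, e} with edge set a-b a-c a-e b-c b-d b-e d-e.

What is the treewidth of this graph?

2

A width-2 tree decomposition is:
Bags: B1 = {a, b, e}  B2 = {b, d, e}  B3 = {a, b, c}
Tree: B1–B2, B1–B3
Each bag holds 3 vertices, so the decomposition has width 2, which upper-bounds the treewidth. Conversely, {b, d, e} is a clique of size 3, and the vertices of any clique must share a bag in every tree decomposition; so some bag has ≥ 3 vertices and tw(G) ≥ 2. Hence tw(G) = 2 exactly.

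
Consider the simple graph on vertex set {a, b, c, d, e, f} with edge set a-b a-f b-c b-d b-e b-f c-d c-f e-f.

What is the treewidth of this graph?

2

A width-2 tree decomposition is:
Bags: B1 = {b, e, f}  B2 = {b, c, f}  B3 = {a, b, f}  B4 = {b, c, d}
Tree: B1–B2, B1–B3, B2–B4
Each bag holds 3 vertices, so the decomposition has width 2, which upper-bounds the treewidth. For the lower bound, the 3 vertices {b, c, d} are pairwise adjacent, and any tree decomposition puts a clique entirely inside one bag — forcing width ≥ 2. Combining the bounds, tw(G) = 2.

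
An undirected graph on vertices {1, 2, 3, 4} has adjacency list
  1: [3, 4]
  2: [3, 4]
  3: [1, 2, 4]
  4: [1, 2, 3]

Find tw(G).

2

A width-2 tree decomposition is:
Bags: B1 = {1, 3, 4}  B2 = {2, 3, 4}
Tree: B1–B2
The largest bag has 3 vertices, giving width 2; this decomposition certifies tw(G) ≤ 2. For the lower bound, the 3 vertices {1, 3, 4} are pairwise adjacent, and any tree decomposition puts a clique entirely inside one bag — forcing width ≥ 2. Combining the bounds, tw(G) = 2.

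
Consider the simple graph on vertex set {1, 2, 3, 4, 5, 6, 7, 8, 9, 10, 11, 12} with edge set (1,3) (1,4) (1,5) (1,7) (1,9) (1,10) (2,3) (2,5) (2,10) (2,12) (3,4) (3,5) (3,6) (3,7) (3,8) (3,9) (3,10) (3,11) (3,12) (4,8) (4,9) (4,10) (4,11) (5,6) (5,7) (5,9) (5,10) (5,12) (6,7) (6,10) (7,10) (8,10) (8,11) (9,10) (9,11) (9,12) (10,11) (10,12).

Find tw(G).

4

A width-4 tree decomposition is:
Bags: B1 = {1, 3, 4, 9, 10}  B2 = {1, 3, 5, 9, 10}  B3 = {3, 5, 9, 10, 12}  B4 = {1, 3, 5, 7, 10}  B5 = {2, 3, 5, 10, 12}  B6 = {3, 5, 6, 7, 10}  B7 = {3, 4, 9, 10, 11}  B8 = {3, 4, 8, 10, 11}
Tree: B1–B2, B2–B3, B2–B4, B3–B5, B4–B6, B1–B7, B7–B8
Each bag holds 5 vertices, so the decomposition has width 4, which upper-bounds the treewidth. For the lower bound, the 5 vertices {3, 4, 8, 10, 11} are pairwise adjacent, and any tree decomposition puts a clique entirely inside one bag — forcing width ≥ 4. Hence tw(G) = 4 exactly.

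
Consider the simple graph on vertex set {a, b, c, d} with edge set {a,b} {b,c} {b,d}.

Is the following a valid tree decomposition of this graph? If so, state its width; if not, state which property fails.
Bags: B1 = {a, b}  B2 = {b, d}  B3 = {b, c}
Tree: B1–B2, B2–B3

Yes; width 1.

Checking the three conditions: (i) the bags cover all of {a, b, c, d}; (ii) for each edge, some bag contains both endpoints; (iii) the bags containing any fixed vertex form a subtree. All hold, so the decomposition is valid with width 2 − 1 = 1.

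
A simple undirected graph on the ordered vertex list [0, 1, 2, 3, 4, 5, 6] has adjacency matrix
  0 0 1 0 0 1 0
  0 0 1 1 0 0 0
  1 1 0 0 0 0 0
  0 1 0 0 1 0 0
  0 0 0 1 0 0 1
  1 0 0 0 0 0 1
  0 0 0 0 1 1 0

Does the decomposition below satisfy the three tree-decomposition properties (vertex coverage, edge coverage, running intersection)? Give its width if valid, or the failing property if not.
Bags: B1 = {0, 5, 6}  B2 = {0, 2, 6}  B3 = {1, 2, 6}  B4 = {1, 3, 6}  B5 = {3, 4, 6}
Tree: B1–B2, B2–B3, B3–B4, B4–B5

Vertex coverage: the bags together contain {0, 1, 2, 3, 4, 5, 6}, the full vertex set. Edge coverage: each edge of G has both endpoints in at least one bag. Running intersection: for every vertex, the bags containing it form a connected subtree. All three properties hold, so this is a valid tree decomposition of width max|bag| − 1 = 2, and hence tw(G) ≤ 2.

Yes; width 2.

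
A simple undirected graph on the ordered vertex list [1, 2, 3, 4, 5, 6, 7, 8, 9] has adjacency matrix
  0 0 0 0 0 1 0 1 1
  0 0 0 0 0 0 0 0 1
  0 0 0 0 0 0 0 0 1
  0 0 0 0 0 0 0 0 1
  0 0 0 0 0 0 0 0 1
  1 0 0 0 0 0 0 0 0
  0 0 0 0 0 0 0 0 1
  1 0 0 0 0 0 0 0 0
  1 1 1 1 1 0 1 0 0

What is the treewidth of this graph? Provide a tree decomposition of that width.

Treewidth 1.
Bags: B1 = {4, 9}  B2 = {1, 9}  B3 = {5, 9}  B4 = {1, 6}  B5 = {2, 9}  B6 = {1, 8}  B7 = {3, 9}  B8 = {7, 9}
Tree: B1–B2, B2–B3, B2–B4, B2–B5, B2–B6, B3–B7, B2–B8

Each bag holds 2 vertices, so the decomposition has width 1, which upper-bounds the treewidth. G has an edge, so its treewidth is at least 1. Hence tw(G) = 1 exactly.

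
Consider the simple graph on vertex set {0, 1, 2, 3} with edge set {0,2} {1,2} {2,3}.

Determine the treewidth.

1

A width-1 tree decomposition is:
Bags: B1 = {2, 3}  B2 = {0, 2}  B3 = {1, 2}
Tree: B1–B2, B1–B3
Every bag has size at most 2, so the width is 2 − 1 = 1 and tw(G) ≤ 1. Since G has at least one edge (e.g. 3–2), it is not an edgeless graph, so tw(G) ≥ 1. The upper and lower bounds meet at 1, so that is the treewidth.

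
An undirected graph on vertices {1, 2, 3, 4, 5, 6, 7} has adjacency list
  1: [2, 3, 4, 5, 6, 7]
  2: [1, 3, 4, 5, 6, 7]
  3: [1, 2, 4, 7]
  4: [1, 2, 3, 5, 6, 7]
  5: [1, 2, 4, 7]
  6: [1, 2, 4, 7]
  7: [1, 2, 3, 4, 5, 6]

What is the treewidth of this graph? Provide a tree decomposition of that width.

Every bag has size at most 5, so the width is 5 − 1 = 4 and tw(G) ≤ 4. On the other hand G contains the 5-clique {1, 2, 3, 4, 7}. A clique must lie in a single bag of any decomposition, so no decomposition can have width below 4. Therefore the treewidth is 4.

Treewidth 4.
Bags: B1 = {1, 2, 4, 6, 7}  B2 = {1, 2, 3, 4, 7}  B3 = {1, 2, 4, 5, 7}
Tree: B1–B2, B1–B3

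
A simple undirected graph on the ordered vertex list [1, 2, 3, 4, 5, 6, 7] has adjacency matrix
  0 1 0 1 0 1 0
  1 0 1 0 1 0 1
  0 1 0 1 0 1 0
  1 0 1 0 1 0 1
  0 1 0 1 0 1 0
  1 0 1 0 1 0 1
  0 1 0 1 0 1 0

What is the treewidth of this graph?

A width-3 tree decomposition is:
Bags: B1 = {2, 3, 4, 6}  B2 = {2, 4, 6, 7}  B3 = {2, 4, 5, 6}  B4 = {1, 2, 4, 6}
Tree: B1–B2, B2–B3, B3–B4
Each bag holds 4 vertices, so the decomposition has width 3, which upper-bounds the treewidth. For the lower bound: the 4 vertex sets {3,4}, {2,7}, {6}, {5} are disjoint, each induces a connected subgraph, and every pair is joined by at least one edge of G. Contracting each set to a single vertex therefore yields K_{4} as a minor, and since treewidth is minor-monotone, tw(G) ≥ tw(K_{4}) = 3. The upper and lower bounds meet at 3, so that is the treewidth.

3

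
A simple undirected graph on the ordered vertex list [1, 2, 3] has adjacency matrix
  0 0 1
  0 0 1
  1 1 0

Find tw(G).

1

A width-1 tree decomposition is:
Bags: B1 = {2, 3}  B2 = {1, 3}
Tree: B1–B2
Each bag holds 2 vertices, so the decomposition has width 1, which upper-bounds the treewidth. G has an edge, so its treewidth is at least 1. Therefore the treewidth is 1.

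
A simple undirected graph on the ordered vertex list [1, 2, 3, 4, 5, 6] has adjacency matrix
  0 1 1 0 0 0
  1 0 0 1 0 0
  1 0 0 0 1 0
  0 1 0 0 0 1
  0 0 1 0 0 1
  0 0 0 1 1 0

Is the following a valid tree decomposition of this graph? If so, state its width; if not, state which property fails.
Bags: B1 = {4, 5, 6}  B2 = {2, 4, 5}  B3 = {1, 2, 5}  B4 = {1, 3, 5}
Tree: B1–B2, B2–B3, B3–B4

Vertex coverage: the bags together contain {1, 2, 3, 4, 5, 6}, the full vertex set. Edge coverage: each edge of G has both endpoints in at least one bag. Running intersection: for every vertex, the bags containing it form a connected subtree. All three properties hold, so this is a valid tree decomposition of width max|bag| − 1 = 2, and hence tw(G) ≤ 2.

Yes; width 2.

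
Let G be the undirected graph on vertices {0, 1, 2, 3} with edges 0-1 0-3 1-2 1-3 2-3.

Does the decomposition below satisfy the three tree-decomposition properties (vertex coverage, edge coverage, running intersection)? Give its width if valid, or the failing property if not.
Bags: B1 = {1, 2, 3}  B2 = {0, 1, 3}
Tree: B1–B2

Yes; width 2.

Checking the three conditions: (i) the bags cover all of {0, 1, 2, 3}; (ii) for each edge, some bag contains both endpoints; (iii) the bags containing any fixed vertex form a subtree. All hold, so the decomposition is valid with width 3 − 1 = 2.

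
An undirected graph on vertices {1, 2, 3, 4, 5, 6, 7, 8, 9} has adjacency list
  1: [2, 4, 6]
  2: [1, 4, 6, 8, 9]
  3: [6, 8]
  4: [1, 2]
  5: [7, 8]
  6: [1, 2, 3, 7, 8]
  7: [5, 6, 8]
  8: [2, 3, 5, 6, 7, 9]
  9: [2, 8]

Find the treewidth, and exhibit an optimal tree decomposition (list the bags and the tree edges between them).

The largest bag has 3 vertices, giving width 2; this decomposition certifies tw(G) ≤ 2. Conversely, {2, 8, 9} is a clique of size 3, and the vertices of any clique must share a bag in every tree decomposition; so some bag has ≥ 3 vertices and tw(G) ≥ 2. Combining the bounds, tw(G) = 2.

Treewidth 2.
One optimal decomposition is:
Bags: B1 = {1, 2, 6}  B2 = {1, 2, 4}  B3 = {2, 6, 8}  B4 = {6, 7, 8}  B5 = {5, 7, 8}  B6 = {2, 8, 9}  B7 = {3, 6, 8}
Tree: B1–B2, B1–B3, B3–B4, B4–B5, B3–B6, B4–B7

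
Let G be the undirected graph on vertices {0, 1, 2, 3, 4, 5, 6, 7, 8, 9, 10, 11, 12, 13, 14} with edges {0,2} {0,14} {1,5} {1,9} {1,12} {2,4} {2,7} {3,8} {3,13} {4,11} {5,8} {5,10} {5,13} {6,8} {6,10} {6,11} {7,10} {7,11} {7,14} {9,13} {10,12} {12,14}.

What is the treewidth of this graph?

3

A width-3 tree decomposition is:
Bags: B1 = {3, 8, 9, 13}  B2 = {5, 8, 9, 13}  B3 = {1, 5, 8, 9}  B4 = {1, 5, 6, 8}  B5 = {1, 5, 6, 10}  B6 = {1, 6, 10, 12}  B7 = {6, 10, 11, 12}  B8 = {7, 10, 11, 12}  B9 = {7, 11, 12, 14}  B10 = {4, 7, 11, 14}  B11 = {2, 4, 7, 14}  B12 = {0, 2, 4, 14}
Tree: B1–B2, B2–B3, B3–B4, B4–B5, B5–B6, B6–B7, B7–B8, B8–B9, B9–B10, B10–B11, B11–B12
Each bag holds 4 vertices, so the decomposition has width 3, which upper-bounds the treewidth. For the lower bound: the 4 vertex sets {3,9,13}, {8}, {5}, {1,6,10,12} are disjoint, each induces a connected subgraph, and every pair is joined by at least one edge of G. Contracting each set to a single vertex therefore yields K_{4} as a minor, and since treewidth is minor-monotone, tw(G) ≥ tw(K_{4}) = 3. Therefore the treewidth is 3.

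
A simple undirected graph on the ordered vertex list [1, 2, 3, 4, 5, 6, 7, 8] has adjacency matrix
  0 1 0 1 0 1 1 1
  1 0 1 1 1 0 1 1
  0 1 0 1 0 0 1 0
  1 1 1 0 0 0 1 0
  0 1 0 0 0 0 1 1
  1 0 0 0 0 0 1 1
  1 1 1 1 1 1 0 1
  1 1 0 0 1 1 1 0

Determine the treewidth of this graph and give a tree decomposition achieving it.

Treewidth 3.
Bags: B1 = {1, 2, 4, 7}  B2 = {1, 2, 7, 8}  B3 = {2, 5, 7, 8}  B4 = {2, 3, 4, 7}  B5 = {1, 6, 7, 8}
Tree: B1–B2, B2–B3, B1–B4, B2–B5

The largest bag has 4 vertices, giving width 3; this decomposition certifies tw(G) ≤ 3. For the lower bound, the 4 vertices {1, 2, 7, 8} are pairwise adjacent, and any tree decomposition puts a clique entirely inside one bag — forcing width ≥ 3. Therefore the treewidth is 3.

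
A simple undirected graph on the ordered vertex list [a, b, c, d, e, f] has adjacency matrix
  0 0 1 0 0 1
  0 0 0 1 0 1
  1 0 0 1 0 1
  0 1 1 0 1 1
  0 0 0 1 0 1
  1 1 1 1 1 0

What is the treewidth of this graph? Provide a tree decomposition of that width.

The largest bag has 3 vertices, giving width 2; this decomposition certifies tw(G) ≤ 2. For the lower bound, the 3 vertices {d, e, f} are pairwise adjacent, and any tree decomposition puts a clique entirely inside one bag — forcing width ≥ 2. Hence tw(G) = 2 exactly.

Treewidth 2.
Bags: B1 = {c, d, f}  B2 = {d, e, f}  B3 = {a, c, f}  B4 = {b, d, f}
Tree: B1–B2, B1–B3, B1–B4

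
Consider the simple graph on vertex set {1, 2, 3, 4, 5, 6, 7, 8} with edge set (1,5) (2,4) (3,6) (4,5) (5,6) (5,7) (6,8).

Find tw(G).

A width-1 tree decomposition is:
Bags: B1 = {3, 6}  B2 = {5, 6}  B3 = {5, 7}  B4 = {4, 5}  B5 = {1, 5}  B6 = {6, 8}  B7 = {2, 4}
Tree: B1–B2, B2–B3, B2–B4, B2–B5, B1–B6, B4–B7
Every bag has size at most 2, so the width is 2 − 1 = 1 and tw(G) ≤ 1. Any graph with an edge has treewidth ≥ 1, and G has the edge 6–3. Hence tw(G) = 1 exactly.

1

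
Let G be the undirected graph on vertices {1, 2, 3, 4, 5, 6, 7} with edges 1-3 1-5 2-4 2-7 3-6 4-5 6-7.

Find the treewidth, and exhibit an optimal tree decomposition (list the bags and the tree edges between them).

Treewidth 2.
Bags: B1 = {1, 3, 5}  B2 = {3, 4, 5}  B3 = {2, 3, 4}  B4 = {2, 3, 7}  B5 = {3, 6, 7}
Tree: B1–B2, B2–B3, B3–B4, B4–B5

The largest bag has 3 vertices, giving width 2; this decomposition certifies tw(G) ≤ 2. The edges 3–1–5–4–2–7–6–3 form a cycle, so G is not a tree and its treewidth is at least 2. Combining the bounds, tw(G) = 2.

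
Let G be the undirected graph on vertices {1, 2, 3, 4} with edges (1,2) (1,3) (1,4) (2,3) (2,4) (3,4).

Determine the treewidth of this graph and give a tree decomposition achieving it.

Treewidth 3.
One optimal decomposition is:
Bags: B1 = {1, 2, 3, 4}
Tree: (single bag)

With just one bag of size 4, the width is 4 − 1 = 3, so tw(G) ≤ 3. Conversely, {1, 2, 3, 4} is a clique of size 4, and the vertices of any clique must share a bag in every tree decomposition; so some bag has ≥ 4 vertices and tw(G) ≥ 3. Hence tw(G) = 3 exactly.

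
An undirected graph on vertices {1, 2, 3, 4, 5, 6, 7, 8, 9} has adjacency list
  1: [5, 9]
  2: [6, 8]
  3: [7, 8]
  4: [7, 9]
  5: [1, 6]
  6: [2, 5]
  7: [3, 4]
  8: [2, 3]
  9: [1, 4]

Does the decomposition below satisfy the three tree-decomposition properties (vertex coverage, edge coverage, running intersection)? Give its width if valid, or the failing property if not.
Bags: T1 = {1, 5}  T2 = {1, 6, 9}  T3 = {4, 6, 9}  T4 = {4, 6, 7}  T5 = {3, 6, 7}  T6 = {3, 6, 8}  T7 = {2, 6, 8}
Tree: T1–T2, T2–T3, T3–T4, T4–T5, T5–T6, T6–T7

A tree decomposition must satisfy three properties: every vertex lies in some bag; for every edge, both endpoints lie together in some bag; and for every vertex, the bags containing it form a connected subtree. Here edge (6,5) lies in no bag, so the decomposition is invalid.

No — edge (6,5) lies in no bag.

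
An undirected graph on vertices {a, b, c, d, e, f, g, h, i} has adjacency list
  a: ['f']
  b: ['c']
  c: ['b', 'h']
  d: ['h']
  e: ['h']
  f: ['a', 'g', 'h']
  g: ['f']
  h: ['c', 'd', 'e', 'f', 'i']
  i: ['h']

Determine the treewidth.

1

A width-1 tree decomposition is:
Bags: B1 = {f, h}  B2 = {c, h}  B3 = {a, f}  B4 = {f, g}  B5 = {e, h}  B6 = {b, c}  B7 = {h, i}  B8 = {d, h}
Tree: B1–B2, B1–B3, B1–B4, B1–B5, B2–B6, B2–B7, B2–B8
The largest bag has 2 vertices, giving width 1; this decomposition certifies tw(G) ≤ 1. G has an edge, so its treewidth is at least 1. Hence tw(G) = 1 exactly.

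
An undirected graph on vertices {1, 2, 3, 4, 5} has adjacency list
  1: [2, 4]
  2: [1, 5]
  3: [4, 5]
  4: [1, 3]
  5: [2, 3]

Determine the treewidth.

2

A width-2 tree decomposition is:
Bags: B1 = {1, 3, 4}  B2 = {1, 3, 5}  B3 = {1, 2, 5}
Tree: B1–B2, B2–B3
Every bag has size at most 3, so the width is 3 − 1 = 2 and tw(G) ≤ 2. Since 1–4–3–5–2–1 is a cycle in G, G is not acyclic. Forests are exactly the graphs of treewidth ≤ 1, so tw(G) ≥ 2. Combining the bounds, tw(G) = 2.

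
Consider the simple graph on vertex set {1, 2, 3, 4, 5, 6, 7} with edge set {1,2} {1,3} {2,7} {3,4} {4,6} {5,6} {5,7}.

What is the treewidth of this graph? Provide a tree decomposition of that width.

Treewidth 2.
Bags: B1 = {1, 3, 4}  B2 = {1, 4, 6}  B3 = {1, 5, 6}  B4 = {1, 5, 7}  B5 = {1, 2, 7}
Tree: B1–B2, B2–B3, B3–B4, B4–B5

The largest bag has 3 vertices, giving width 2; this decomposition certifies tw(G) ≤ 2. For the lower bound, G contains the cycle 1–3–4–6–5–7–2–1, so G is not a forest; only forests have treewidth ≤ 1, hence tw(G) ≥ 2. Hence tw(G) = 2 exactly.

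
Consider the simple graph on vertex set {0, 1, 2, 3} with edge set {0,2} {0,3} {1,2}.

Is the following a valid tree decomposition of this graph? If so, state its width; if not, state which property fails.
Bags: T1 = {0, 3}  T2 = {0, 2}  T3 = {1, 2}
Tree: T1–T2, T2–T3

Every vertex of G appears in some bag (union = {0, 1, 2, 3}); every edge is covered by a bag; and for each vertex v the set of bags containing v is connected in the bag tree. The decomposition is therefore valid. The largest bag has 2 vertices, so the width is 1.

Yes; width 1.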